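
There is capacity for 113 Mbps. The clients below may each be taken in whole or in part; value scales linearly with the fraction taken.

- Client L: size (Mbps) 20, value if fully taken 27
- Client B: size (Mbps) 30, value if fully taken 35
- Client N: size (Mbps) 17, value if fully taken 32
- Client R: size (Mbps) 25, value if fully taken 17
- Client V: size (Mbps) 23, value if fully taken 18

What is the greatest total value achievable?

127.64

Rank by value-to-size ratio: Client N 32/17≈1.88, Client L 27/20≈1.35, Client B 35/30≈1.17, Client V 18/23≈0.783, Client R 17/25≈0.68.
All 17 Mbps of Client N fit (value 32) → 96 remain.
Client L: take in full, 20 Mbps for value 27 → 76 left.
All 30 Mbps of Client B fit (value 35) → 46 remain.
Client V: take in full, 23 Mbps for value 18 → 23 left.
23 Mbps left: a 23/25 share of Client R gives 17×23/25 = 15.64.
Total value = 127.64.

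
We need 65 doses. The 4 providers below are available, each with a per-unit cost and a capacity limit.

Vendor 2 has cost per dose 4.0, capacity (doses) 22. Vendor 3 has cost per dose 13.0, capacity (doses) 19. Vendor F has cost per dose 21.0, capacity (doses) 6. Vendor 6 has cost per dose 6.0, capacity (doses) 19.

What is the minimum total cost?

Fill from the cheapest provider first.
Take 22 from Vendor 2 at 4.0 — need 43 more.
Vendor 6 (6.0): use full 19 — 24 doses to go.
Vendor 3 (13.0): use full 19 — 5 doses to go.
Take 5 from Vendor F at 21.0 to finish.
Cost = 22×4.0 + 19×6.0 + 19×13.0 + 5×21.0 = 554.

554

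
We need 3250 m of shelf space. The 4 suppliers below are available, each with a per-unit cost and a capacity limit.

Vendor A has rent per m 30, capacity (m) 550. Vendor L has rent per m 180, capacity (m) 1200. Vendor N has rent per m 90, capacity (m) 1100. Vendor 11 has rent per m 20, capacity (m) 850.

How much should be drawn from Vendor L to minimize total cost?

Use suppliers in increasing cost order.
Vendor 11 (20): use full 850 → 2400 m to go.
Vendor A at 30: take all 550 m → 1850 still needed.
Vendor N (90): use full 1100 → 750 m to go.
Vendor L (180): take the remaining 750 → done.

750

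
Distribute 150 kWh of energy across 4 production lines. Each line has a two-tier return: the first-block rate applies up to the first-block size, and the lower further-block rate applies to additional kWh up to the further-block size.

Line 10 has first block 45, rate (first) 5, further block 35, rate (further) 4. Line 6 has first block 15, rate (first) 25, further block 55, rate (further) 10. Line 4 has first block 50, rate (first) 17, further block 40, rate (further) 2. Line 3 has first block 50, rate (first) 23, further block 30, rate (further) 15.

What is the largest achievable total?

Rank every tier by rate: Line 6/T1 25 > Line 3/T1 23 > Line 4/T1 17 > Line 3/T2 15 > Line 6/T2 10 > Line 10/T1 5 > Line 10/T2 4 > Line 4/T2 2.
Line 6/T1 (25): +15 — 135 left.
Line 3 T1 at 23: fill all 50 — 85 left.
Line 4/T1 (17): +50 — 35 left.
Line 3 T2 at 15: fill all 30 — 5 left.
Line 6/T2: +5 of 55 at 10; pool empty.
Total = 25×15 + 23×50 + 17×50 + 15×30 + 10×5 = 2875.

2875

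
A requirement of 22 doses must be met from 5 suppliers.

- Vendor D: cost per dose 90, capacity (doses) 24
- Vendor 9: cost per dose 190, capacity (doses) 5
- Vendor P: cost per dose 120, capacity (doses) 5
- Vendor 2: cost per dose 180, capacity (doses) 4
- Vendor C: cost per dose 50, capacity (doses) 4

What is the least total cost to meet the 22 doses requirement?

Use suppliers in increasing cost order.
Take 4 from Vendor C at 50 → need 18 more.
Vendor D (90): take the remaining 18 → done.
Vendor P, Vendor 2, Vendor 9: unused.
Cost = 4×50 + 18×90 = 1820.

1820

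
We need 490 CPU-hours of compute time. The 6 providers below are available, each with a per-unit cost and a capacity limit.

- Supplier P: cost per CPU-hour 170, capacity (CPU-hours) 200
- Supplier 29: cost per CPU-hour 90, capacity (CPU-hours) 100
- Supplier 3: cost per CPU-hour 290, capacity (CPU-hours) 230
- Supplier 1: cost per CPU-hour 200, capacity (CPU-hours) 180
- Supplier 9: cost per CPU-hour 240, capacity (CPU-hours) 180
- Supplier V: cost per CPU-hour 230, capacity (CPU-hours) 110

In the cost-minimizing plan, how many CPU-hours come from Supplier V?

10

Cheapest first:
Take 100 from Supplier 29 at 90 ; need 390 more.
Take 200 from Supplier P at 170 ; need 190 more.
Supplier 1 (200): use full 180 ; 10 CPU-hours to go.
Take 10 from Supplier V at 230 to finish.
Supplier 9, Supplier 3: unused.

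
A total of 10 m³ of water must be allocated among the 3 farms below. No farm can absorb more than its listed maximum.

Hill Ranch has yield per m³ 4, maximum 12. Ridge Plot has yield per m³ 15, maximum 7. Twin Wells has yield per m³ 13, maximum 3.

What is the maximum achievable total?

Rank by yield per m³: Ridge Plot 15 > Twin Wells 13 > Hill Ranch 4.
Give Ridge Plot 7 to hit its cap of 7 ; 3 left.
Twin Wells: +3 to 3 (cap) ; 0 left.
Total = 15×7 + 13×3 = 144.

144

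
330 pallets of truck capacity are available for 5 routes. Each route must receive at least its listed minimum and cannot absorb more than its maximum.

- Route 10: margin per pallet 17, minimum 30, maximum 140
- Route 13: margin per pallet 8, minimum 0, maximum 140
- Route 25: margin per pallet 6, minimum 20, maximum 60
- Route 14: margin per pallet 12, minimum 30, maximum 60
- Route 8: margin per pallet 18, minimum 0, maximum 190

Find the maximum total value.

Meeting every minimum uses 30+0+20+30+0 = 80 pallets, leaving 250.
Rank by margin per pallet: Route 8 18 > Route 10 17 > Route 14 12 > Route 13 8 > Route 25 6.
Route 8 takes 190 more to reach its cap of 190 ; 60 left.
Only 60 left; Route 10 takes them to reach 90.
Total = 17×90 + 6×20 + 12×30 + 18×190 = 5430.

5430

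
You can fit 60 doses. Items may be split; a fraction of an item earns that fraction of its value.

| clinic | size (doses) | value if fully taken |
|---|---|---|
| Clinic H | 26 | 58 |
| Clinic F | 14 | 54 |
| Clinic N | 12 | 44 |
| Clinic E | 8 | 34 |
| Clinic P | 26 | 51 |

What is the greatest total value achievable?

190

Rank by value-to-size ratio: Clinic E 34/8≈4.25, Clinic F 54/14≈3.86, Clinic N 44/12≈3.67, Clinic H 58/26≈2.23, Clinic P 51/26≈1.96.
All 8 doses of Clinic E fit (value 34) — 52 remain.
Clinic F: take in full, 14 doses for value 54 — 38 left.
All 12 doses of Clinic N fit (value 44) — 26 remain.
Clinic H: take in full, 26 doses for value 58 — 0 left.
Total value = 190.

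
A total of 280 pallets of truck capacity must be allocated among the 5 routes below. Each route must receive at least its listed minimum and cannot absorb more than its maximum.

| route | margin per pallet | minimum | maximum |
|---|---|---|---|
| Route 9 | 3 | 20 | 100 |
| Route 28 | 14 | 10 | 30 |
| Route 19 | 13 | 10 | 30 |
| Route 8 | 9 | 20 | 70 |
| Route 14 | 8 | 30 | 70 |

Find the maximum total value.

Meeting every minimum uses 20+10+10+20+30 = 90 pallets, leaving 190.
Highest margin per pallet first: Route 28 14 > Route 19 13 > Route 8 9 > Route 14 8 > Route 9 3.
Route 28: +20 to 30 (cap) → 170 left.
Route 19: +20 to 30 (cap) → 150 left.
Give Route 8 50 more to hit its cap of 70 → 100 left.
Give Route 14 40 more to hit its cap of 70 → 60 left.
Route 9: +60 (room for 80) → 80. Pool exhausted.
Total = 3×80 + 14×30 + 13×30 + 9×70 + 8×70 = 2240.

2240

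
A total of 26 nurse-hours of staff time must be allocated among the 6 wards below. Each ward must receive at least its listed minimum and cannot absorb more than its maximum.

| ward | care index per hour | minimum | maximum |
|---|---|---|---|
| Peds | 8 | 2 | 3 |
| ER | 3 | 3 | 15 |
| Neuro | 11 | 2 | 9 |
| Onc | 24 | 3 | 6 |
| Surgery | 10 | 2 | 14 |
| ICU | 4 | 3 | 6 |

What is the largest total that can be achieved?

310

Meeting every minimum uses 2+3+2+3+2+3 = 15 nurse-hours, leaving 11.
Rank by care index per hour: Onc 24 > Neuro 11 > Surgery 10 > Peds 8 > ICU 4 > ER 3.
Onc: +3 to 6 (cap) ; 8 left.
Neuro: +7 to 9 (cap) ; 1 left.
Only 1 left; Surgery takes them to reach 3.
Total = 8×2 + 3×3 + 11×9 + 24×6 + 10×3 + 4×3 = 310.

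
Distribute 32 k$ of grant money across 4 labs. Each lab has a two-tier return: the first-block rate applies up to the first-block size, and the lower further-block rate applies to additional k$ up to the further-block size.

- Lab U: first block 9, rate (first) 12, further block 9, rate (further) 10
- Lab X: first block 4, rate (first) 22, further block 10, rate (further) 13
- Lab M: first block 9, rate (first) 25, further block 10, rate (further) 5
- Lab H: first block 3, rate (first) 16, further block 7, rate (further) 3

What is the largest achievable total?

563

Rank every tier by rate: Lab M/T1 25 > Lab X/T1 22 > Lab H/T1 16 > Lab X/T2 13 > Lab U/T1 12 > Lab U/T2 10 > Lab M/T2 5 > Lab H/T2 3.
Lab M T1 at 25: fill all 9 → 23 left.
Fill Lab X T1 block (4 at 22) → 19 left.
Lab H T1 at 16: fill all 3 → 16 left.
Lab X/T2 (13): +10 → 6 left.
6 remain; put them into Lab U T1 at 12.
Total = 25×9 + 22×4 + 16×3 + 13×10 + 12×6 = 563.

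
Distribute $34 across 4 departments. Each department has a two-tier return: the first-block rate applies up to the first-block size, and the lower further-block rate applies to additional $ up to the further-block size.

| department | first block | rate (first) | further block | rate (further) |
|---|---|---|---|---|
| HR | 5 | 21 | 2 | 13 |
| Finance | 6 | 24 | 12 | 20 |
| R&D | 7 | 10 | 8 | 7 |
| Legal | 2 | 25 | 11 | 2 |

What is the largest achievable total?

635

Rank every tier by rate: Legal/tier1 25 > Finance/tier1 24 > HR/tier1 21 > Finance/tier2 20 > HR/tier2 13 > R&D/tier1 10 > R&D/tier2 7 > Legal/tier2 2.
Legal/tier1 (25): +2 — 32 left.
Finance tier1 at 24: fill all 6 — 26 left.
HR/tier1 (21): +5 — 21 left.
Finance tier2 at 20: fill all 12 — 9 left.
Fill HR tier2 block (2 at 13) — 7 left.
R&D tier1 at 10: fill all 7 — 0 left.
Total = 25×2 + 24×6 + 21×5 + 20×12 + 13×2 + 10×7 = 635.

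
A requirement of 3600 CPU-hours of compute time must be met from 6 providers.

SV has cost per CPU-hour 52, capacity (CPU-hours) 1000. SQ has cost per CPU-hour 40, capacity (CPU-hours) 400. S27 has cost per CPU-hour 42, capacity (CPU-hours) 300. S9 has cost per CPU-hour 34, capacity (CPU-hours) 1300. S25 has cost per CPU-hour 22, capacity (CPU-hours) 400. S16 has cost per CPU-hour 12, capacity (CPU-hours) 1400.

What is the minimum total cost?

Fill from the cheapest provider first.
Take 1400 from S16 at 12 ; need 2200 more.
Take 400 from S25 at 22 ; need 1800 more.
S9 (34): use full 1300 ; 500 CPU-hours to go.
Take 400 from SQ at 40 ; need 100 more.
Take 100 from S27 at 42 to finish.
SV: unused.
Cost = 1400×12 + 400×22 + 1300×34 + 400×40 + 100×42 = 90000.

90000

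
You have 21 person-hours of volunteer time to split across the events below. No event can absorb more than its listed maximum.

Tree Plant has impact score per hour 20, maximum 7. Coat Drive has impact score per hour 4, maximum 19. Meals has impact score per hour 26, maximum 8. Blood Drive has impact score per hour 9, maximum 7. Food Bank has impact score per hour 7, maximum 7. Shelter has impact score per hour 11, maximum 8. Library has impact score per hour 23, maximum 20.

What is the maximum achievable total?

507

Highest impact score per hour first: Meals 26 > Library 23 > Tree Plant 20 > Shelter 11 > Blood Drive 9 > Food Bank 7 > Coat Drive 4.
Meals takes 8 to reach its cap of 8 ; 13 left.
Only 13 left; Library takes them to reach 13.
Total = 26×8 + 23×13 = 507.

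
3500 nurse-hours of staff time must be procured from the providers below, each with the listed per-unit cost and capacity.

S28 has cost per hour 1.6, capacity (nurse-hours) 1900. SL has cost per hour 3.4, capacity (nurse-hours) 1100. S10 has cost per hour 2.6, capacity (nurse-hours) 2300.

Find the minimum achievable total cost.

Fill from the cheapest provider first.
S28 (1.6): use full 1900 ; 1600 nurse-hours to go.
Take 1600 from S10 at 2.6 to finish.
SL: unused.
Cost = 1900×1.6 + 1600×2.6 = 7200.

7200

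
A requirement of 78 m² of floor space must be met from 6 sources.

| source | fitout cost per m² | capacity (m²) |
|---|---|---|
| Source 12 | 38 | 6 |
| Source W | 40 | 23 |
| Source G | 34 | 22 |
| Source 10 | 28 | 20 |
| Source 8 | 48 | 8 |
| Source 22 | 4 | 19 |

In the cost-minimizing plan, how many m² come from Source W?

Fill from the cheapest source first.
Source 22 (4): use full 19 — 59 m² to go.
Source 10 (28): use full 20 — 39 m² to go.
Source G at 34: take all 22 m² — 17 still needed.
Take 6 from Source 12 at 38 — need 11 more.
Source W at 40: take 11 of its 23 — requirement met.
Source 8: unused.

11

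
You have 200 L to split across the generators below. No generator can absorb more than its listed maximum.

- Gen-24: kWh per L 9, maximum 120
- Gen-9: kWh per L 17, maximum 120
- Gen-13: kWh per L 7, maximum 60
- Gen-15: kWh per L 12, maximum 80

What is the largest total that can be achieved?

Highest kWh per L first: Gen-9 17 > Gen-15 12 > Gen-24 9 > Gen-13 7.
Gen-9 takes 120 to reach its cap of 120 ; 80 left.
Gen-15 takes 80 to reach its cap of 80 ; 0 left.
Total = 17×120 + 12×80 = 3000.

3000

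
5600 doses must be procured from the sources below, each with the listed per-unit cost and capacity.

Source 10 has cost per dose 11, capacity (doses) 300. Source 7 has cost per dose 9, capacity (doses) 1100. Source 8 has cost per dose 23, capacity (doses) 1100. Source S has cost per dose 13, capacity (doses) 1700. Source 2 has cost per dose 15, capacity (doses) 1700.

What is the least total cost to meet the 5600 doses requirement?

Cheapest first:
Take 1100 from Source 7 at 9 — need 4500 more.
Source 10 at 11: take all 300 doses — 4200 still needed.
Take 1700 from Source S at 13 — need 2500 more.
Source 2 at 15: take all 1700 doses — 800 still needed.
Source 8 at 23: take 800 of its 1100 — requirement met.
Cost = 1100×9 + 300×11 + 1700×13 + 1700×15 + 800×23 = 79200.

79200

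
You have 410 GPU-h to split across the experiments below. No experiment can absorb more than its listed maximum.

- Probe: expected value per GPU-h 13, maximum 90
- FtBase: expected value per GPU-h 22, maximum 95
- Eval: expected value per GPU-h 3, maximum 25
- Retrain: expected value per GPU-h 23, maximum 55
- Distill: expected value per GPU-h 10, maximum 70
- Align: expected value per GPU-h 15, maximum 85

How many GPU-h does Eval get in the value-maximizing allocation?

Rank by expected value per GPU-h: Retrain 23 > FtBase 22 > Align 15 > Probe 13 > Distill 10 > Eval 3.
Retrain: +55 to 55 (cap) — 355 left.
FtBase: +95 to 95 (cap) — 260 left.
Align takes 85 to reach its cap of 85 — 175 left.
Probe: +90 to 90 (cap) — 85 left.
Give Distill 70 to hit its cap of 70 — 15 left.
Eval has room for 25 but only 15 remain, so it gets 15.

15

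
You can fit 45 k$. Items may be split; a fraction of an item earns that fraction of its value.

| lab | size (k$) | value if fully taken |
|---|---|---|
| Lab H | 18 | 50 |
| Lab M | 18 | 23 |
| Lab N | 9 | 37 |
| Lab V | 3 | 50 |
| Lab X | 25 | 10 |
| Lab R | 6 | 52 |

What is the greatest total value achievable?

Sort by value density: Lab V 50/3≈16.7, Lab R 52/6≈8.67, Lab N 37/9≈4.11, Lab H 50/18≈2.78, Lab M 23/18≈1.28, Lab X 10/25≈0.4.
Lab V: take in full, 3 k$ for value 50 ; 42 left.
Lab R: take in full, 6 k$ for value 52 ; 36 left.
Lab N: take in full, 9 k$ for value 37 ; 27 left.
All 18 k$ of Lab H fit (value 50) ; 9 remain.
Only 9 k$ remain; take 9/18 of Lab M for value 23×9/18 = 11.5.
Total value = 200.5.

200.5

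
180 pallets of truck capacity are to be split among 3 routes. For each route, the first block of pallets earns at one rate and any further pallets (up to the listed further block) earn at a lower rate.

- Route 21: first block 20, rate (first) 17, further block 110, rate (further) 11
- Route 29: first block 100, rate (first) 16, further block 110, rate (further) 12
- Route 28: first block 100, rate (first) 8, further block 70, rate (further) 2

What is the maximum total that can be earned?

Treat each block as its own option and order by rate: Route 21/tier1 17 > Route 29/tier1 16 > Route 29/tier2 12 > Route 21/tier2 11 > Route 28/tier1 8 > Route 28/tier2 2.
Fill Route 21 tier1 block (20 at 17) → 160 left.
Route 29 tier1 at 16: fill all 100 → 60 left.
60 remain; put them into Route 29 tier2 at 12.
Total = 17×20 + 16×100 + 12×60 = 2660.

2660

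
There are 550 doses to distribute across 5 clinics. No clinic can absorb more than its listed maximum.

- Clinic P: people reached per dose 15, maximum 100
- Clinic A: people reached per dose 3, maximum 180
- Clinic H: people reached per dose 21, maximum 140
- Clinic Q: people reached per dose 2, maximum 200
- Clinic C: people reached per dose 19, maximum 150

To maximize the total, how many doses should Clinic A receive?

Rank by people reached per dose: Clinic H 21 > Clinic C 19 > Clinic P 15 > Clinic A 3 > Clinic Q 2.
Clinic H takes 140 to reach its cap of 140 ; 410 left.
Clinic C: +150 to 150 (cap) ; 260 left.
Clinic P: +100 to 100 (cap) ; 160 left.
Clinic A: +160 (room for 180) → 160. Pool exhausted.

160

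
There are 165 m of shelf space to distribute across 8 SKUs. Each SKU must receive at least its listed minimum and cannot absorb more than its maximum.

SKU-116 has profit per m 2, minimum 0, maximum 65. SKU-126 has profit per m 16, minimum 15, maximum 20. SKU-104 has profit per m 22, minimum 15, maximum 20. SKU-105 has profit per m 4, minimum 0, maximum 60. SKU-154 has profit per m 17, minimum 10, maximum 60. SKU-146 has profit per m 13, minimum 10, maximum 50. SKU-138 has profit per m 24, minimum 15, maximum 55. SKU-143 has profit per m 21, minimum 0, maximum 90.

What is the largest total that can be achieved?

3455

Meeting every minimum uses 0+15+15+0+10+10+15+0 = 65 m, leaving 100.
Order the SKUs by profit per m: SKU-138 24 > SKU-104 22 > SKU-143 21 > SKU-154 17 > SKU-126 16 > SKU-146 13 > SKU-105 4 > SKU-116 2.
SKU-138 takes 40 more to reach its cap of 55 — 60 left.
SKU-104 takes 5 more to reach its cap of 20 — 55 left.
SKU-143: +55 (room for 90) → 55. Pool exhausted.
Total = 16×15 + 22×20 + 17×10 + 13×10 + 24×55 + 21×55 = 3455.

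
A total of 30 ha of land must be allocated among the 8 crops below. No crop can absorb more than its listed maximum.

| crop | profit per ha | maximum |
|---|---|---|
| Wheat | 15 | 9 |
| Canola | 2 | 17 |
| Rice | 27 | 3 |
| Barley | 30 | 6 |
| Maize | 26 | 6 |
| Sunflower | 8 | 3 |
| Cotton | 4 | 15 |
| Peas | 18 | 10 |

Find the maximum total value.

672

Order the crops by profit per ha: Barley 30 > Rice 27 > Maize 26 > Peas 18 > Wheat 15 > Sunflower 8 > Cotton 4 > Canola 2.
Barley takes 6 to reach its cap of 6 — 24 left.
Rice: +3 to 3 (cap) — 21 left.
Maize takes 6 to reach its cap of 6 — 15 left.
Give Peas 10 to hit its cap of 10 — 5 left.
Wheat has room for 9 but only 5 remain, so it gets 5.
Total = 15×5 + 27×3 + 30×6 + 26×6 + 18×10 = 672.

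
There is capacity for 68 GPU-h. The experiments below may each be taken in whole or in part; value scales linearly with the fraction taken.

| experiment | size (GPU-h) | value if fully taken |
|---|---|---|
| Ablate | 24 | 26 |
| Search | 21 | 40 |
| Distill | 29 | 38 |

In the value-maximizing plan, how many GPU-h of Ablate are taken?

18

Best value per unit of size first: Search 40/21≈1.9, Distill 38/29≈1.31, Ablate 26/24≈1.08.
Take all of Search (21 GPU-h, value 40) ; 47 GPU-h left.
All 29 GPU-h of Distill fit (value 38) ; 18 remain.
Only 18 GPU-h remain; take 18/24 of Ablate for value 26×18/24 = 19.5.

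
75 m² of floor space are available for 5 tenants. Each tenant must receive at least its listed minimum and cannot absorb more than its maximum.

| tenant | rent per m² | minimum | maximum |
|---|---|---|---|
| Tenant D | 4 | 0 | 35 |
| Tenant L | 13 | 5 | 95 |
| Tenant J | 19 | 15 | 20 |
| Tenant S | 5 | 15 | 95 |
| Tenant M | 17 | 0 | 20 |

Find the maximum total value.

Meeting every minimum uses 0+5+15+15+0 = 35 m², leaving 40.
Order the tenants by rent per m²: Tenant J 19 > Tenant M 17 > Tenant L 13 > Tenant S 5 > Tenant D 4.
Give Tenant J 5 more to hit its cap of 20 ; 35 left.
Give Tenant M 20 more to hit its cap of 20 ; 15 left.
Only 15 left; Tenant L takes them to reach 20.
Total = 13×20 + 19×20 + 5×15 + 17×20 = 1055.

1055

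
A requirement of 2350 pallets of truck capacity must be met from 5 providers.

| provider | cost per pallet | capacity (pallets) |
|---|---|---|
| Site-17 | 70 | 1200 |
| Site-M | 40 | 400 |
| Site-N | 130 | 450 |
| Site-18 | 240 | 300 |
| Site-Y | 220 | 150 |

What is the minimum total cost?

Use providers in increasing cost order.
Site-M at 40: take all 400 pallets ; 1950 still needed.
Take 1200 from Site-17 at 70 ; need 750 more.
Take 450 from Site-N at 130 ; need 300 more.
Take 150 from Site-Y at 220 ; need 150 more.
Site-18 (240): take the remaining 150 ; done.
Cost = 400×40 + 1200×70 + 450×130 + 150×220 + 150×240 = 227500.

227500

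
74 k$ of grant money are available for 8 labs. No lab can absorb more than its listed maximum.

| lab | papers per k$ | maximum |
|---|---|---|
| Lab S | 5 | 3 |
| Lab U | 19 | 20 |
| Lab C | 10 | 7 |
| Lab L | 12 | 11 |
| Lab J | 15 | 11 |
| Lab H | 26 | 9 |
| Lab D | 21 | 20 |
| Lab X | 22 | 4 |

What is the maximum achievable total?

Rank by papers per k$: Lab H 26 > Lab X 22 > Lab D 21 > Lab U 19 > Lab J 15 > Lab L 12 > Lab C 10 > Lab S 5.
Lab H: +9 to 9 (cap) → 65 left.
Lab X takes 4 to reach its cap of 4 → 61 left.
Lab D: +20 to 20 (cap) → 41 left.
Give Lab U 20 to hit its cap of 20 → 21 left.
Give Lab J 11 to hit its cap of 11 → 10 left.
Lab L: +10 (room for 11) → 10. Pool exhausted.
Total = 19×20 + 12×10 + 15×11 + 26×9 + 21×20 + 22×4 = 1407.

1407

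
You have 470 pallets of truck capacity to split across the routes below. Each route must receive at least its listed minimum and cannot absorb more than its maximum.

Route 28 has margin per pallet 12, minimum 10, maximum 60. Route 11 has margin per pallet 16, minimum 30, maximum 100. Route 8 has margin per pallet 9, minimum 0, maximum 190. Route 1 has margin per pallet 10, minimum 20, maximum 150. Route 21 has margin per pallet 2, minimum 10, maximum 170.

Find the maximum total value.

5190

Meeting every minimum uses 10+30+0+20+10 = 70 pallets, leaving 400.
Highest margin per pallet first: Route 11 16 > Route 28 12 > Route 1 10 > Route 8 9 > Route 21 2.
Route 11: +70 to 100 (cap) — 330 left.
Route 28: +50 to 60 (cap) — 280 left.
Route 1: +130 to 150 (cap) — 150 left.
Only 150 left; Route 8 takes them to reach 150.
Total = 12×60 + 16×100 + 9×150 + 10×150 + 2×10 = 5190.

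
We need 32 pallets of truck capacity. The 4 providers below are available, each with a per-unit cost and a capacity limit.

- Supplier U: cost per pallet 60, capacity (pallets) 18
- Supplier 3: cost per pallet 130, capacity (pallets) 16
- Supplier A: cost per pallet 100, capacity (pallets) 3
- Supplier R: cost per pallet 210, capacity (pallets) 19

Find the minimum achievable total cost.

Fill from the cheapest provider first.
Supplier U at 60: take all 18 pallets → 14 still needed.
Supplier A at 100: take all 3 pallets → 11 still needed.
Supplier 3 (130): take the remaining 11 → done.
Supplier R: unused.
Cost = 18×60 + 3×100 + 11×130 = 2810.

2810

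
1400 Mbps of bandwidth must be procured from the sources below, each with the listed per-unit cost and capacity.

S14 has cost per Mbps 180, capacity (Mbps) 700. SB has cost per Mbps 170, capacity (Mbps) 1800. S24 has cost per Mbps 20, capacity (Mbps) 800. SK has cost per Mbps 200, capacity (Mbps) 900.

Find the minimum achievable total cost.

Fill from the cheapest source first.
Take 800 from S24 at 20 ; need 600 more.
SB at 170: take 600 of its 1800 ; requirement met.
S14, SK: unused.
Cost = 800×20 + 600×170 = 118000.

118000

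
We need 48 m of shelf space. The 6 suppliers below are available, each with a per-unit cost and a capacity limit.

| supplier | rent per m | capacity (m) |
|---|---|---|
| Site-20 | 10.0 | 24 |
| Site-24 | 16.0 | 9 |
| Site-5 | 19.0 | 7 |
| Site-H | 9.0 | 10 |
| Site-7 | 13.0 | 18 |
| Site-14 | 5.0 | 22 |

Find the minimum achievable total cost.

360

Use suppliers in increasing cost order.
Site-14 (5.0): use full 22 — 26 m to go.
Site-H (9.0): use full 10 — 16 m to go.
Site-20 at 10.0: take 16 of its 24 — requirement met.
Site-7, Site-24, Site-5: unused.
Cost = 22×5.0 + 10×9.0 + 16×10.0 = 360.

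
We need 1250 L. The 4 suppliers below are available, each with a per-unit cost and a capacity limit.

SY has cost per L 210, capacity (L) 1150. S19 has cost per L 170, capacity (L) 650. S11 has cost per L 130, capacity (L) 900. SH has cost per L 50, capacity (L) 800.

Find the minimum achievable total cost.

98500

Use suppliers in increasing cost order.
SH (50): use full 800 → 450 L to go.
Take 450 from S11 at 130 to finish.
S19, SY: unused.
Cost = 800×50 + 450×130 = 98500.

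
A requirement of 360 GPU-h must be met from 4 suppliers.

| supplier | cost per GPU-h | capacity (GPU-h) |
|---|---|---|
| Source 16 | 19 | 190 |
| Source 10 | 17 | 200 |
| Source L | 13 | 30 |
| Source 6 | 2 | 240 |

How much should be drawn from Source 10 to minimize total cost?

90

Cheapest first:
Take 240 from Source 6 at 2 ; need 120 more.
Source L at 13: take all 30 GPU-h ; 90 still needed.
Source 10 (17): take the remaining 90 ; done.
Source 16: unused.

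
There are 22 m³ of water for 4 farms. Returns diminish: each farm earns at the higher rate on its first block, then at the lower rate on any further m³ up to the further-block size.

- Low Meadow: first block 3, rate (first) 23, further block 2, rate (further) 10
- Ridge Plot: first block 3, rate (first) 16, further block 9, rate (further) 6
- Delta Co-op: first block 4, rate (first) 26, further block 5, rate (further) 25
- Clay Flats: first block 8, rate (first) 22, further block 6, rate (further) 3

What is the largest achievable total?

Order all 8 blocks by rate: Delta Co-op/tier1 26 > Delta Co-op/tier2 25 > Low Meadow/tier1 23 > Clay Flats/tier1 22 > Ridge Plot/tier1 16 > Low Meadow/tier2 10 > Ridge Plot/tier2 6 > Clay Flats/tier2 3.
Fill Delta Co-op tier1 block (4 at 26) — 18 left.
Delta Co-op/tier2 (25): +5 — 13 left.
Fill Low Meadow tier1 block (3 at 23) — 10 left.
Clay Flats/tier1 (22): +8 — 2 left.
Ridge Plot/tier1: +2 of 3 at 16; pool empty.
Total = 26×4 + 25×5 + 23×3 + 22×8 + 16×2 = 506.

506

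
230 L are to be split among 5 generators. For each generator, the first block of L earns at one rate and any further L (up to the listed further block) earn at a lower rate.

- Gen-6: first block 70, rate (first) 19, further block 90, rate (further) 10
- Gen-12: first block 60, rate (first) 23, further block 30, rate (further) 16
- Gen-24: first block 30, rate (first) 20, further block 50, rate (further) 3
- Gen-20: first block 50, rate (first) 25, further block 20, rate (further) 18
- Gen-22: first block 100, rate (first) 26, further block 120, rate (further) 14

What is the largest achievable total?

5630

Treat each block as its own option and order by rate: Gen-22/first 26 > Gen-20/first 25 > Gen-12/first 23 > Gen-24/first 20 > Gen-6/first 19 > Gen-20/second 18 > Gen-12/second 16 > Gen-22/second 14 > Gen-6/second 10 > Gen-24/second 3.
Gen-22/first (26): +100 — 130 left.
Fill Gen-20 first block (50 at 25) — 80 left.
Gen-12/first (23): +60 — 20 left.
20 remain; put them into Gen-24 first at 20.
Total = 26×100 + 25×50 + 23×60 + 20×20 = 5630.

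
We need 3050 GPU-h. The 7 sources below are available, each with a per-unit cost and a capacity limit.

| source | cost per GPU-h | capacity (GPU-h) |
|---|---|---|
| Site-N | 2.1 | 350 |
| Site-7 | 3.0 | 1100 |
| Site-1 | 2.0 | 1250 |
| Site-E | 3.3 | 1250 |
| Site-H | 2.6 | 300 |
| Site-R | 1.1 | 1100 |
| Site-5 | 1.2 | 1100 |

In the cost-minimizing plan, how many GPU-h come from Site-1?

Use sources in increasing cost order.
Take 1100 from Site-R at 1.1 → need 1950 more.
Site-5 at 1.2: take all 1100 GPU-h → 850 still needed.
Site-1 at 2.0: take 850 of its 1250 → requirement met.
Site-N, Site-H, Site-7, Site-E: unused.

850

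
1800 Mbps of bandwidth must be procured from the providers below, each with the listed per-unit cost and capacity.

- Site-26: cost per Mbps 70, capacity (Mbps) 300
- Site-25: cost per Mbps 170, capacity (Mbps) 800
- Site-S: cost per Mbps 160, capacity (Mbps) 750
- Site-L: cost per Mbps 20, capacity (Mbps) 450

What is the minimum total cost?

201000

Cheapest first:
Site-L (20): use full 450 → 1350 Mbps to go.
Site-26 at 70: take all 300 Mbps → 1050 still needed.
Site-S at 160: take all 750 Mbps → 300 still needed.
Site-25 at 170: take 300 of its 800 → requirement met.
Cost = 450×20 + 300×70 + 750×160 + 300×170 = 201000.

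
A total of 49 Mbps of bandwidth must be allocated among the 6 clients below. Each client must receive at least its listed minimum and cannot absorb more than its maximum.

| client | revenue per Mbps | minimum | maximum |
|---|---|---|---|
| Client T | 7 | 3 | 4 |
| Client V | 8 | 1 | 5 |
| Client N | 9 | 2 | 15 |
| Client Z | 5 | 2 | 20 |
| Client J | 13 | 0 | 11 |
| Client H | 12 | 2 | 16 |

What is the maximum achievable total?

Meeting every minimum uses 3+1+2+2+0+2 = 10 Mbps, leaving 39.
Rank by revenue per Mbps: Client J 13 > Client H 12 > Client N 9 > Client V 8 > Client T 7 > Client Z 5.
Client J: +11 to 11 (cap) — 28 left.
Client H: +14 to 16 (cap) — 14 left.
Give Client N 13 more to hit its cap of 15 — 1 left.
Only 1 left; Client V takes them to reach 2.
Total = 7×3 + 8×2 + 9×15 + 5×2 + 13×11 + 12×16 = 517.

517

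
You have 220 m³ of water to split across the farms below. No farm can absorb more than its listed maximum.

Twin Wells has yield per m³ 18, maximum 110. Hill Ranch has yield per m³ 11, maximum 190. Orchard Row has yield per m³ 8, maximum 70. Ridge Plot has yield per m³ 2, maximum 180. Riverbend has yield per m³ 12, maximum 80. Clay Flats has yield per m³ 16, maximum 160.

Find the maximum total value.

3740

Rank by yield per m³: Twin Wells 18 > Clay Flats 16 > Riverbend 12 > Hill Ranch 11 > Orchard Row 8 > Ridge Plot 2.
Give Twin Wells 110 to hit its cap of 110 ; 110 left.
Clay Flats: +110 (room for 160) → 110. Pool exhausted.
Total = 18×110 + 16×110 = 3740.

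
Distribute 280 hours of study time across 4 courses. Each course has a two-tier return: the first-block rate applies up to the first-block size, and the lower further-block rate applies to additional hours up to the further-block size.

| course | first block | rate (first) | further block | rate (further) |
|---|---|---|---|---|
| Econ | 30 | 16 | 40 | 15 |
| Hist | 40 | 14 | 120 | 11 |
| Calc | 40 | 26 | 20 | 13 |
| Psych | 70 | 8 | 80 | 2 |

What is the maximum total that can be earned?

Order all 8 blocks by rate: Calc/first 26 > Econ/first 16 > Econ/second 15 > Hist/first 14 > Calc/second 13 > Hist/second 11 > Psych/first 8 > Psych/second 2.
Calc first at 26: fill all 40 — 240 left.
Fill Econ first block (30 at 16) — 210 left.
Econ/second (15): +40 — 170 left.
Fill Hist first block (40 at 14) — 130 left.
Calc/second (13): +20 — 110 left.
110 remain; put them into Hist second at 11.
Total = 26×40 + 16×30 + 15×40 + 14×40 + 13×20 + 11×110 = 4150.

4150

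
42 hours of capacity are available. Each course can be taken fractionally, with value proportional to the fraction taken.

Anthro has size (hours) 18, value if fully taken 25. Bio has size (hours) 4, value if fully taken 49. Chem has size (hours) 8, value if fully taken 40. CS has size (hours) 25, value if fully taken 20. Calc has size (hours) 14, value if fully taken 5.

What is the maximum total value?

123.6

Sort by value density: Bio 49/4≈12.2, Chem 40/8≈5, Anthro 25/18≈1.39, CS 20/25≈0.8, Calc 5/14≈0.357.
All 4 hours of Bio fit (value 49) ; 38 remain.
Chem: take in full, 8 hours for value 40 ; 30 left.
Take all of Anthro (18 hours, value 25) ; 12 hours left.
Fill the last 12 hours with part of CS: 12/25 of it earns 9.6.
Total value = 123.6.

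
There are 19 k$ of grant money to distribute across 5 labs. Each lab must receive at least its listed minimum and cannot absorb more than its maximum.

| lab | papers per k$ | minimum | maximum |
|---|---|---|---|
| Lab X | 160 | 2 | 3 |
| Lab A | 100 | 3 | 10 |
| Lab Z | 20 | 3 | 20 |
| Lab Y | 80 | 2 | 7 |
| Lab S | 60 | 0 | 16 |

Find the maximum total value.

Meeting every minimum uses 2+3+3+2+0 = 10 k$, leaving 9.
Order the labs by papers per k$: Lab X 160 > Lab A 100 > Lab Y 80 > Lab S 60 > Lab Z 20.
Lab X takes 1 more to reach its cap of 3 ; 8 left.
Lab A: +7 to 10 (cap) ; 1 left.
Only 1 left; Lab Y takes them to reach 3.
Total = 160×3 + 100×10 + 20×3 + 80×3 = 1780.

1780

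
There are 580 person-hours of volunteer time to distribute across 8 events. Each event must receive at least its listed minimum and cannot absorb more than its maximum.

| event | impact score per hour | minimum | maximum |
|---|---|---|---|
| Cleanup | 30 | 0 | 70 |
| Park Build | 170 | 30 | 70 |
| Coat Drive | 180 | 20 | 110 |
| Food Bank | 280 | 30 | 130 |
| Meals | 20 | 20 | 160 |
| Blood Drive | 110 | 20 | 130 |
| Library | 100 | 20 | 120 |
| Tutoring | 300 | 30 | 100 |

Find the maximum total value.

Meeting every minimum uses 0+30+20+30+20+20+20+30 = 170 person-hours, leaving 410.
Rank by impact score per hour: Tutoring 300 > Food Bank 280 > Coat Drive 180 > Park Build 170 > Blood Drive 110 > Library 100 > Cleanup 30 > Meals 20.
Give Tutoring 70 more to hit its cap of 100 — 340 left.
Give Food Bank 100 more to hit its cap of 130 — 240 left.
Coat Drive: +90 to 110 (cap) — 150 left.
Park Build takes 40 more to reach its cap of 70 — 110 left.
Blood Drive takes 110 more to reach its cap of 130 — 0 left.
Total = 170×70 + 180×110 + 280×130 + 20×20 + 110×130 + 100×20 + 300×100 = 114800.

114800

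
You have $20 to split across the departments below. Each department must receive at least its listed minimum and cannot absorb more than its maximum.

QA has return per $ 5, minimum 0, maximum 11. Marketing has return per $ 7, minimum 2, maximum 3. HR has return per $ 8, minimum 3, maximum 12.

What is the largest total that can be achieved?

142

Meeting every minimum uses 0+2+3 = 5 $, leaving 15.
Order the departments by return per $: HR 8 > Marketing 7 > QA 5.
HR takes 9 more to reach its cap of 12 ; 6 left.
Give Marketing 1 more to hit its cap of 3 ; 5 left.
Only 5 left; QA takes them to reach 5.
Total = 5×5 + 7×3 + 8×12 = 142.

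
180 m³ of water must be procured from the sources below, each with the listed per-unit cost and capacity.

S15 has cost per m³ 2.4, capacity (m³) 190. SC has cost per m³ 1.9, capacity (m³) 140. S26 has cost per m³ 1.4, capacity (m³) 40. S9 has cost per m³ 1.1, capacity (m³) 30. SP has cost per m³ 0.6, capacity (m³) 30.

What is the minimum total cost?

Fill from the cheapest source first.
Take 30 from SP at 0.6 — need 150 more.
S9 (1.1): use full 30 — 120 m³ to go.
S26 (1.4): use full 40 — 80 m³ to go.
SC (1.9): take the remaining 80 — done.
S15: unused.
Cost = 30×0.6 + 30×1.1 + 40×1.4 + 80×1.9 = 259.

259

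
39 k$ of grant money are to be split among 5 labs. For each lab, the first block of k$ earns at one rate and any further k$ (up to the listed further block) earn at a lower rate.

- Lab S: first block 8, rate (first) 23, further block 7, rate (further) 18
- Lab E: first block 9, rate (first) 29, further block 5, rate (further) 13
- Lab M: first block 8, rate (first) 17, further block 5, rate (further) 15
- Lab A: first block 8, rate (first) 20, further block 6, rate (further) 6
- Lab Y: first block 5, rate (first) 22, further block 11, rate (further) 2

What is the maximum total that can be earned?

875

Rank every tier by rate: Lab E/first 29 > Lab S/first 23 > Lab Y/first 22 > Lab A/first 20 > Lab S/second 18 > Lab M/first 17 > Lab M/second 15 > Lab E/second 13 > Lab A/second 6 > Lab Y/second 2.
Lab E first at 29: fill all 9 ; 30 left.
Lab S/first (23): +8 ; 22 left.
Lab Y first at 22: fill all 5 ; 17 left.
Fill Lab A first block (8 at 20) ; 9 left.
Lab S/second (18): +7 ; 2 left.
Lab M/first: +2 of 8 at 17; pool empty.
Total = 29×9 + 23×8 + 22×5 + 20×8 + 18×7 + 17×2 = 875.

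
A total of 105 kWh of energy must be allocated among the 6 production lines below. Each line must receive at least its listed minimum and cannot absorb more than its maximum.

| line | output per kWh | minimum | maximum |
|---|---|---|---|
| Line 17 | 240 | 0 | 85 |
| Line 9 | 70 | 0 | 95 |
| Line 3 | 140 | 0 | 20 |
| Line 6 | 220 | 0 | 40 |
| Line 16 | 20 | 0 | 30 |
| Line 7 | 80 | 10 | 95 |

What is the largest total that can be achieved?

Meeting every minimum uses 0+0+0+0+0+10 = 10 kWh, leaving 95.
Rank by output per kWh: Line 17 240 > Line 6 220 > Line 3 140 > Line 7 80 > Line 9 70 > Line 16 20.
Line 17: +85 to 85 (cap) → 10 left.
Only 10 left; Line 6 takes them to reach 10.
Total = 240×85 + 220×10 + 80×10 = 23400.

23400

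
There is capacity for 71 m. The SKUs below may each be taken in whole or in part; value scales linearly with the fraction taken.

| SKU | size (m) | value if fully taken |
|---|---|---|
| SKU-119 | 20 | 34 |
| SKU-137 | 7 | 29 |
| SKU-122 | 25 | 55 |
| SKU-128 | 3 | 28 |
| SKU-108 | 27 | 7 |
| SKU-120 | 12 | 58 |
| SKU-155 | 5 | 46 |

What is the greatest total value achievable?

Rank by value-to-size ratio: SKU-128 28/3≈9.33, SKU-155 46/5≈9.2, SKU-120 58/12≈4.83, SKU-137 29/7≈4.14, SKU-122 55/25≈2.2, SKU-119 34/20≈1.7, SKU-108 7/27≈0.259.
SKU-128: take in full, 3 m for value 28 ; 68 left.
All 5 m of SKU-155 fit (value 46) ; 63 remain.
All 12 m of SKU-120 fit (value 58) ; 51 remain.
SKU-137: take in full, 7 m for value 29 ; 44 left.
All 25 m of SKU-122 fit (value 55) ; 19 remain.
Fill the last 19 m with part of SKU-119: 19/20 of it earns 32.3.
Total value = 248.3.

248.3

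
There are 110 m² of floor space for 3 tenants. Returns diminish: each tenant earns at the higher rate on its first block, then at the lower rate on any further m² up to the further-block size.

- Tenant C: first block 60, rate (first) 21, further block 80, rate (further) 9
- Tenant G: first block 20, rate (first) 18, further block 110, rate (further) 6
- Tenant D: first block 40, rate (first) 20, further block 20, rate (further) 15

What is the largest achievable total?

2240

Treat each block as its own option and order by rate: Tenant C/first 21 > Tenant D/first 20 > Tenant G/first 18 > Tenant D/second 15 > Tenant C/second 9 > Tenant G/second 6.
Tenant C/first (21): +60 → 50 left.
Tenant D first at 20: fill all 40 → 10 left.
Tenant G first at 18: only 10 left, fill 10.
Total = 21×60 + 20×40 + 18×10 = 2240.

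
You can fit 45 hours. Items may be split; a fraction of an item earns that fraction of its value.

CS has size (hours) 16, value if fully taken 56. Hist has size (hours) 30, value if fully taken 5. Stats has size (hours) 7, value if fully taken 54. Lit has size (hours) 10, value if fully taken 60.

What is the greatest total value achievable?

Best value per unit of size first: Stats 54/7≈7.71, Lit 60/10≈6, CS 56/16≈3.5, Hist 5/30≈0.167.
Take all of Stats (7 hours, value 54) ; 38 hours left.
Take all of Lit (10 hours, value 60) ; 28 hours left.
All 16 hours of CS fit (value 56) ; 12 remain.
12 hours left: a 12/30 share of Hist gives 5×12/30 = 2.
Total value = 172.

172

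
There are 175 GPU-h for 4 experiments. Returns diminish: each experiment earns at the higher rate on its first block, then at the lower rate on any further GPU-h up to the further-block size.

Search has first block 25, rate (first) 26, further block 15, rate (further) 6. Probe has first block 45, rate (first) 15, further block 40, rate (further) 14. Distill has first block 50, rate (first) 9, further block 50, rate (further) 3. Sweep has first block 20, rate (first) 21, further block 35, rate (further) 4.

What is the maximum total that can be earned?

Rank every tier by rate: Search/first 26 > Sweep/first 21 > Probe/first 15 > Probe/second 14 > Distill/first 9 > Search/second 6 > Sweep/second 4 > Distill/second 3.
Search/first (26): +25 ; 150 left.
Sweep/first (21): +20 ; 130 left.
Probe first at 15: fill all 45 ; 85 left.
Probe second at 14: fill all 40 ; 45 left.
Distill/first: +45 of 50 at 9; pool empty.
Total = 26×25 + 21×20 + 15×45 + 14×40 + 9×45 = 2710.

2710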